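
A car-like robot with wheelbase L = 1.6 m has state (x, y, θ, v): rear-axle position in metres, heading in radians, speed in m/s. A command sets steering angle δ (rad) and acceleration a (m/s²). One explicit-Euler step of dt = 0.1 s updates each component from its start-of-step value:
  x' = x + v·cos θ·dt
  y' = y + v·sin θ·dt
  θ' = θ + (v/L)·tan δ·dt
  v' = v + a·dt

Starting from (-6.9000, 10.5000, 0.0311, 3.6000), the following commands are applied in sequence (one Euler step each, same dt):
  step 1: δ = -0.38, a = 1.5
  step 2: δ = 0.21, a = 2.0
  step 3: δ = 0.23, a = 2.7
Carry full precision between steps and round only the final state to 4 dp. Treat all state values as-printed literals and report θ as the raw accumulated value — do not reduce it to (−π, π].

(-5.7708, 10.4857, 0.0490, 4.2200)

after step 1 (δ=-0.38, a=1.5): (-6.540174, 10.511194, -0.058768, 3.750000)
after step 2 (δ=0.21, a=2.0): (-6.165821, 10.489169, -0.008813, 3.950000)
after step 3 (δ=0.23, a=2.7): (-5.770837, 10.485688, 0.048992, 4.220000)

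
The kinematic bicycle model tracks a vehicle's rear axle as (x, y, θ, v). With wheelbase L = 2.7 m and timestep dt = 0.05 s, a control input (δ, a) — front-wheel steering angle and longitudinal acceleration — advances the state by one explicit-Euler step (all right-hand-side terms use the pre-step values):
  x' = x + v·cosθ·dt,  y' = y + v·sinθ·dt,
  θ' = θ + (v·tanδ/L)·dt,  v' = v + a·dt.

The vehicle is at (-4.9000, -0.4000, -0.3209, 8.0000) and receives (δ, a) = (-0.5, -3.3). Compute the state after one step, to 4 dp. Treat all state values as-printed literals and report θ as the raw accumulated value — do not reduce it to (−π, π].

(-4.5204, -0.5262, -0.4018, 7.8350)

x' = -4.9000 + 8.0000·cos(-0.3209)·0.05 = -4.5204
y' = -0.4000 + 8.0000·sin(-0.3209)·0.05 = -0.5262
θ' = -0.3209 + (8.0000/2.7)·tan(-0.5)·0.05 = -0.4018
v' = 8.0000 − 3.3000·0.05 = 7.8350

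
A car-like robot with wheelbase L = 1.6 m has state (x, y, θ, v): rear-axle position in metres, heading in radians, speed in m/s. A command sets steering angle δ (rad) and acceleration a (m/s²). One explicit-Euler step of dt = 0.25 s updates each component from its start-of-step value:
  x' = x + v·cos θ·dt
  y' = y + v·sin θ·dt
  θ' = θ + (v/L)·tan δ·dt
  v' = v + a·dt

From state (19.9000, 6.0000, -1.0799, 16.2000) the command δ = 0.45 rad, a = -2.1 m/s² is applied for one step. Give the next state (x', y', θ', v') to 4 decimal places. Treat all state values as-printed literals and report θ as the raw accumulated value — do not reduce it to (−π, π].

(21.8092, 2.4283, 0.1428, 15.6750)

x' = 19.9000 + 16.2000·cos(-1.0799)·0.25 = 21.8092
y' = 6.0000 + 16.2000·sin(-1.0799)·0.25 = 2.4283
θ' = -1.0799 + (16.2000/1.6)·tan(0.45)·0.25 = 0.1428
v' = 16.2000 − 2.1000·0.25 = 15.6750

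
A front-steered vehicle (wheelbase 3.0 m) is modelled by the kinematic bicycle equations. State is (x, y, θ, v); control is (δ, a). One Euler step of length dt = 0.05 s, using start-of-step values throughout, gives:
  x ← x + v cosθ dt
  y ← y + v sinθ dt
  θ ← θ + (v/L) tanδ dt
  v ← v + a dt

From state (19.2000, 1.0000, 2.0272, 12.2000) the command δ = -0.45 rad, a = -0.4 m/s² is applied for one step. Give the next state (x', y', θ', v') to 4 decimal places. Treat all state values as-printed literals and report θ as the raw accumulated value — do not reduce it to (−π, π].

(18.9312, 1.5476, 1.9290, 12.1800)

x' = 19.2000 + 12.2000·cos(2.0272)·0.05 = 18.9312
y' = 1.0000 + 12.2000·sin(2.0272)·0.05 = 1.5476
θ' = 2.0272 + (12.2000/3.0)·tan(-0.45)·0.05 = 1.9290
v' = 12.2000 − 0.4000·0.05 = 12.1800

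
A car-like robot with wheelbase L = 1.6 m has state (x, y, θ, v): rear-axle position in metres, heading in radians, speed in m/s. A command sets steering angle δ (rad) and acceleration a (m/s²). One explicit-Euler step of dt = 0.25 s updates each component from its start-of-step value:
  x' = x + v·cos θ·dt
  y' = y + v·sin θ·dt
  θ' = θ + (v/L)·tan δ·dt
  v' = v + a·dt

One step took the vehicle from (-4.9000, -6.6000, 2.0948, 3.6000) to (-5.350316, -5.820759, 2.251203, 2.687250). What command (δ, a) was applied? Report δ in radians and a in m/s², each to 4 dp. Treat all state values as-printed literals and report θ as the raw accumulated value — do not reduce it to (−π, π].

a = (v'−v)/dt = (-0.912750)/0.25 = -3.6510
Δθ = θ'−θ = 0.156403;  (v·dt/L) = 3.6000·0.25/1.6 = 0.562500
tan δ = Δθ·L/(v·dt) = 0.278050  →  δ = 0.2712

δ = 0.2712, a = -3.6510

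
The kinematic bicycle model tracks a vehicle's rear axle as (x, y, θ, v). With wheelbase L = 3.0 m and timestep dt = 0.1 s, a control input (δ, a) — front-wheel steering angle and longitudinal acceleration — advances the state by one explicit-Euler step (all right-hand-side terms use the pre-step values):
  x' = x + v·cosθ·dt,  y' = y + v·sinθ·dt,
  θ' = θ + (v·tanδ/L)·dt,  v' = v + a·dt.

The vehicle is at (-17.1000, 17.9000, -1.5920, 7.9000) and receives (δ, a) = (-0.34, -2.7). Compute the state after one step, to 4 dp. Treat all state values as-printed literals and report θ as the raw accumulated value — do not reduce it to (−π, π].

(-17.1167, 17.1102, -1.6852, 7.6300)

x' = -17.1000 + 7.9000·cos(-1.5920)·0.1 = -17.1167
y' = 17.9000 + 7.9000·sin(-1.5920)·0.1 = 17.1102
θ' = -1.5920 + (7.9000/3.0)·tan(-0.34)·0.1 = -1.6852
v' = 7.9000 − 2.7000·0.1 = 7.6300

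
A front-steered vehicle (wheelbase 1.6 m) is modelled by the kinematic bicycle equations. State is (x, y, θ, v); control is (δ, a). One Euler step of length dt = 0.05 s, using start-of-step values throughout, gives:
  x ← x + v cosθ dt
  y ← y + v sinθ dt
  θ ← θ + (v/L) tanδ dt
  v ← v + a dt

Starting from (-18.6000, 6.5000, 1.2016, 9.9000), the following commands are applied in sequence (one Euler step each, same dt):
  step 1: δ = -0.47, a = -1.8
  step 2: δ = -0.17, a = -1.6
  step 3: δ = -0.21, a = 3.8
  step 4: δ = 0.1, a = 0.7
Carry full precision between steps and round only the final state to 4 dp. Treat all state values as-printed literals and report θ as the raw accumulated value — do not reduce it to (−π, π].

after step 1 (δ=-0.47, a=-1.8): (-18.421371, 6.961646, 1.044448, 9.810000)
after step 2 (δ=-0.17, a=-1.6): (-18.174954, 7.385755, 0.991825, 9.730000)
after step 3 (δ=-0.21, a=3.8): (-17.908759, 7.792968, 0.927016, 9.920000)
after step 4 (δ=0.1, a=0.7): (-17.611048, 8.189685, 0.958120, 9.955000)

(-17.6110, 8.1897, 0.9581, 9.9550)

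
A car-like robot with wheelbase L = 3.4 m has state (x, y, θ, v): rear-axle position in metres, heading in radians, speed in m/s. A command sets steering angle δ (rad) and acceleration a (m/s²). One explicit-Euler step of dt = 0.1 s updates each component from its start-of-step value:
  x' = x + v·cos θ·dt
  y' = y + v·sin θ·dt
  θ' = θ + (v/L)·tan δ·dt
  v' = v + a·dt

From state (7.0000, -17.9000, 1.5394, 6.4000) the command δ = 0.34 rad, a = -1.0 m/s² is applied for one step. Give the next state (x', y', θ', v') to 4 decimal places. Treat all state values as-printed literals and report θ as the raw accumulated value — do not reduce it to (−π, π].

x' = 7.0000 + 6.4000·cos(1.5394)·0.1 = 7.0201
y' = -17.9000 + 6.4000·sin(1.5394)·0.1 = -17.2603
θ' = 1.5394 + (6.4000/3.4)·tan(0.34)·0.1 = 1.6060
v' = 6.4000 − 1.0000·0.1 = 6.3000

(7.0201, -17.2603, 1.6060, 6.3000)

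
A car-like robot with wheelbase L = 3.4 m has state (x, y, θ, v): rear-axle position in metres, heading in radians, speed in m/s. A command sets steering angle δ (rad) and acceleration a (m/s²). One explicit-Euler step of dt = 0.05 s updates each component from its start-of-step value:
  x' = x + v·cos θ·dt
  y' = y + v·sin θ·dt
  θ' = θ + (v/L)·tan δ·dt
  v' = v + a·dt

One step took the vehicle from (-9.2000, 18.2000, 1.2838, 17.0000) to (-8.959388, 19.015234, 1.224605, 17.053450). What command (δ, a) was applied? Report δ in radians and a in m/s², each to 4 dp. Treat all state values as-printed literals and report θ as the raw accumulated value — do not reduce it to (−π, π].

δ = -0.2325, a = 1.0690

a = (v'−v)/dt = (0.053450)/0.05 = 1.0690
Δθ = θ'−θ = -0.059195;  (v·dt/L) = 17.0000·0.05/3.4 = 0.250000
tan δ = Δθ·L/(v·dt) = -0.236780  →  δ = -0.2325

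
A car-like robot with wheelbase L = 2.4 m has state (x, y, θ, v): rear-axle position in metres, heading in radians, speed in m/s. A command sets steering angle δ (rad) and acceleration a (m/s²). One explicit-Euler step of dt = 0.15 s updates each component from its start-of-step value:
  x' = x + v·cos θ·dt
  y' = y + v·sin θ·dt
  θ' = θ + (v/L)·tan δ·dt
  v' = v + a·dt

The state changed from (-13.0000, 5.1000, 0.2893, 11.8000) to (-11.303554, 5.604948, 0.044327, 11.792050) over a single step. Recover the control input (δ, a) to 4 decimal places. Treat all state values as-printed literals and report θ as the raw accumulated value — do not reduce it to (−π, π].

δ = -0.3207, a = -0.0530

a = (v'−v)/dt = (-0.007950)/0.15 = -0.0530
Δθ = θ'−θ = -0.244973;  (v·dt/L) = 11.8000·0.15/2.4 = 0.737500
tan δ = Δθ·L/(v·dt) = -0.332167  →  δ = -0.3207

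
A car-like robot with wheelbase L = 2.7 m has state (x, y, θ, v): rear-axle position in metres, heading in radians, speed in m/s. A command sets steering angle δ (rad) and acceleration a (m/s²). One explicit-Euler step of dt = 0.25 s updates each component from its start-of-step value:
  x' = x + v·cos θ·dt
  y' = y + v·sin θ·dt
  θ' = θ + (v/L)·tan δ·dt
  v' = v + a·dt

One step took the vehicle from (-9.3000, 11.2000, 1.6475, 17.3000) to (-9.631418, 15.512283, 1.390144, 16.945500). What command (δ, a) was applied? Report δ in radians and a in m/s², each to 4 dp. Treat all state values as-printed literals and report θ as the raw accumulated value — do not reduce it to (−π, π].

δ = -0.1593, a = -1.4180

a = (v'−v)/dt = (-0.354500)/0.25 = -1.4180
Δθ = θ'−θ = -0.257356;  (v·dt/L) = 17.3000·0.25/2.7 = 1.601852
tan δ = Δθ·L/(v·dt) = -0.160662  →  δ = -0.1593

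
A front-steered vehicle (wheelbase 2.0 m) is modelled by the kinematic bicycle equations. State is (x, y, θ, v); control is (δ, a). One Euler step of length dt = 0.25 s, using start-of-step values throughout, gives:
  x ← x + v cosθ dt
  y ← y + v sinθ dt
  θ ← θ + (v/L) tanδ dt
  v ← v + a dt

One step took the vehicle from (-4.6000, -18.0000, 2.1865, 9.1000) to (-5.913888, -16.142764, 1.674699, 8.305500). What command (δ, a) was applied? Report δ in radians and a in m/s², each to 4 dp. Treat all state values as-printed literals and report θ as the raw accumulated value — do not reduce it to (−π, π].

a = (v'−v)/dt = (-0.794500)/0.25 = -3.1780
Δθ = θ'−θ = -0.511801;  (v·dt/L) = 9.1000·0.25/2.0 = 1.137500
tan δ = Δθ·L/(v·dt) = -0.449935  →  δ = -0.4228

δ = -0.4228, a = -3.1780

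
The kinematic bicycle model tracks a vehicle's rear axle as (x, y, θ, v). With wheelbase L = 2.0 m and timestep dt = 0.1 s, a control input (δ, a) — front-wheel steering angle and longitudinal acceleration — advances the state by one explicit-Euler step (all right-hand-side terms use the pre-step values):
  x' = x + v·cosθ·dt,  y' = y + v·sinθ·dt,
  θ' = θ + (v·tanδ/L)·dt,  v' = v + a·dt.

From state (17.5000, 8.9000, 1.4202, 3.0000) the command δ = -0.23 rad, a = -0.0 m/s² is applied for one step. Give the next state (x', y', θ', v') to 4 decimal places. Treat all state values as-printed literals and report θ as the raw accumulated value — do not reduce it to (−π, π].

x' = 17.5000 + 3.0000·cos(1.4202)·0.1 = 17.5450
y' = 8.9000 + 3.0000·sin(1.4202)·0.1 = 9.1966
θ' = 1.4202 + (3.0000/2.0)·tan(-0.23)·0.1 = 1.3851
v' = 3.0000 + 0.0000·0.1 = 3.0000

(17.5450, 9.1966, 1.3851, 3.0000)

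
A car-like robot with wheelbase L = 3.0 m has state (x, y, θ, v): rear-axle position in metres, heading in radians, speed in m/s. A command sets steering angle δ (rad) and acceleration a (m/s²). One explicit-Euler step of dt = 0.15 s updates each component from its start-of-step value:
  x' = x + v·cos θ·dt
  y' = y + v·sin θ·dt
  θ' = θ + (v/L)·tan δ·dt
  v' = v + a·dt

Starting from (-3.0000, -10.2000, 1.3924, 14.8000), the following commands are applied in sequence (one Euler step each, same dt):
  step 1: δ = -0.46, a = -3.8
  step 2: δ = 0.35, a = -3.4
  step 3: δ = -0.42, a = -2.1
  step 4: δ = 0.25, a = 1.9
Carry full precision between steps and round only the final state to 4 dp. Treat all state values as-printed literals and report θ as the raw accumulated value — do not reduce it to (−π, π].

after step 1 (δ=-0.46, a=-3.8): (-2.606057, -8.015232, 1.025768, 14.230000)
after step 2 (δ=0.35, a=-3.4): (-1.499442, -6.189995, 1.285486, 13.720000)
after step 3 (δ=-0.42, a=-2.1): (-0.920207, -4.215191, 0.979137, 13.405000)
after step 4 (δ=0.25, a=1.9): (0.201267, -2.546236, 1.150280, 13.690000)

(0.2013, -2.5462, 1.1503, 13.6900)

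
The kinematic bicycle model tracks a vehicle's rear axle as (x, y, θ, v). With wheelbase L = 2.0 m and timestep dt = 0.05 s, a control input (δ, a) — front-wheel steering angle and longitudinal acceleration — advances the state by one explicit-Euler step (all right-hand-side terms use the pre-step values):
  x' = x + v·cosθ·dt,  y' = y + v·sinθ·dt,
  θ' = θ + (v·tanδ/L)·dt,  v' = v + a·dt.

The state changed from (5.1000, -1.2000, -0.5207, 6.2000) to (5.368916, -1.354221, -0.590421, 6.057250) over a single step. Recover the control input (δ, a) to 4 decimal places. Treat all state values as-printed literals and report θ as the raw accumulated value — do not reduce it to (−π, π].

δ = -0.4227, a = -2.8550

a = (v'−v)/dt = (-0.142750)/0.05 = -2.8550
Δθ = θ'−θ = -0.069721;  (v·dt/L) = 6.2000·0.05/2.0 = 0.155000
tan δ = Δθ·L/(v·dt) = -0.449813  →  δ = -0.4227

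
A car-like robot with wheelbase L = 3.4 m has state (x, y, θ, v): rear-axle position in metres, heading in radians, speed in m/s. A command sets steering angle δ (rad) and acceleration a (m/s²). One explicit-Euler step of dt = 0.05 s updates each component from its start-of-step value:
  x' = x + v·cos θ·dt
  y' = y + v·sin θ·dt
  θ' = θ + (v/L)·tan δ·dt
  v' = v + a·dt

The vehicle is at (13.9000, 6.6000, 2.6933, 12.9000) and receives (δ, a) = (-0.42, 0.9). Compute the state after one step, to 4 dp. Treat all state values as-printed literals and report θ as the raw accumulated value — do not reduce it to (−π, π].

(13.3187, 6.8796, 2.6086, 12.9450)

x' = 13.9000 + 12.9000·cos(2.6933)·0.05 = 13.3187
y' = 6.6000 + 12.9000·sin(2.6933)·0.05 = 6.8796
θ' = 2.6933 + (12.9000/3.4)·tan(-0.42)·0.05 = 2.6086
v' = 12.9000 + 0.9000·0.05 = 12.9450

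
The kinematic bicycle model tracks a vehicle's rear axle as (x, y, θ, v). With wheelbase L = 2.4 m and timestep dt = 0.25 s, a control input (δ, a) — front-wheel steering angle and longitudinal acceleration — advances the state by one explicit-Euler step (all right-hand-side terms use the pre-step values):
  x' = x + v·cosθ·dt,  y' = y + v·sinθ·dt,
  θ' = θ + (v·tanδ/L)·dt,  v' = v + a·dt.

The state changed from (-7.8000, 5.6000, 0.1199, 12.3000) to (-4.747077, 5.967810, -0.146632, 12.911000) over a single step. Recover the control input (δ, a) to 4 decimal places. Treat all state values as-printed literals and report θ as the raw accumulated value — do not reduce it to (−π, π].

a = (v'−v)/dt = (0.611000)/0.25 = 2.4440
Δθ = θ'−θ = -0.266532;  (v·dt/L) = 12.3000·0.25/2.4 = 1.281250
tan δ = Δθ·L/(v·dt) = -0.208025  →  δ = -0.2051

δ = -0.2051, a = 2.4440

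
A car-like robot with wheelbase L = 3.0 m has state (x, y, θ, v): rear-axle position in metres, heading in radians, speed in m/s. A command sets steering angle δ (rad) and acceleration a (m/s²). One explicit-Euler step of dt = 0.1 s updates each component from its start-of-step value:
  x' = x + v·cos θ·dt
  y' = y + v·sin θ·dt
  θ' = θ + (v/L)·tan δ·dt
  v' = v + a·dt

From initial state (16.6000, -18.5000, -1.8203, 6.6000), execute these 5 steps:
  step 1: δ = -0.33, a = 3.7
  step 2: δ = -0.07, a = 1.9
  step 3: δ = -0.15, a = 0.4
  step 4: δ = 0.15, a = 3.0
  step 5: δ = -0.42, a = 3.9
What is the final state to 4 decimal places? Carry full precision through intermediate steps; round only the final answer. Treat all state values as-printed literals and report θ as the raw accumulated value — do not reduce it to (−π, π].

after step 1 (δ=-0.33, a=3.7): (16.437031, -19.139563, -1.895655, 6.970000)
after step 2 (δ=-0.07, a=1.9): (16.214566, -19.800107, -1.911945, 7.160000)
after step 3 (δ=-0.15, a=0.4): (15.975013, -20.474845, -1.948016, 7.200000)
after step 4 (δ=0.15, a=3.0): (15.709810, -21.144223, -1.911744, 7.500000)
after step 5 (δ=-0.42, a=3.9): (15.459025, -21.851052, -2.023387, 7.890000)

(15.4590, -21.8511, -2.0234, 7.8900)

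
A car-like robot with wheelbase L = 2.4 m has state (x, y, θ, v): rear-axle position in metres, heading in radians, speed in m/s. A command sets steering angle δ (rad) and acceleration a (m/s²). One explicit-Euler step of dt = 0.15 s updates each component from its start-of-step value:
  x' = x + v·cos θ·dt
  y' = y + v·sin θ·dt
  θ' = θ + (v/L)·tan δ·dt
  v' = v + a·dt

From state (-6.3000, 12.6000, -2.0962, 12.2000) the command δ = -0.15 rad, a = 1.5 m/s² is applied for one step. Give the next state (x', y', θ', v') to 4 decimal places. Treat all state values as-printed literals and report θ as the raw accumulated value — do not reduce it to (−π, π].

(-7.2179, 11.0168, -2.2114, 12.4250)

x' = -6.3000 + 12.2000·cos(-2.0962)·0.15 = -7.2179
y' = 12.6000 + 12.2000·sin(-2.0962)·0.15 = 11.0168
θ' = -2.0962 + (12.2000/2.4)·tan(-0.15)·0.15 = -2.2114
v' = 12.2000 + 1.5000·0.15 = 12.4250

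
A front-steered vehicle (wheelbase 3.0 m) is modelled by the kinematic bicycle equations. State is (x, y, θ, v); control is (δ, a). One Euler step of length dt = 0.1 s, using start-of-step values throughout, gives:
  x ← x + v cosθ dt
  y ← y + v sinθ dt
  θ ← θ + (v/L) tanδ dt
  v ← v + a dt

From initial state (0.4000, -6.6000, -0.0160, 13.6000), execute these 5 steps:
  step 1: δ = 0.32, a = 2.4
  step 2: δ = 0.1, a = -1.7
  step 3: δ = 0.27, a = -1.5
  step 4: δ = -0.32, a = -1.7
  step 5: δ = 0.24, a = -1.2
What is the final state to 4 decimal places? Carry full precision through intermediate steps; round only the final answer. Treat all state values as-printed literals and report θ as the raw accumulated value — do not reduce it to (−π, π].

(7.0836, -5.5739, 0.2662, 13.2300)

after step 1 (δ=0.32, a=2.4): (1.759826, -6.621759, 0.134230, 13.840000)
after step 2 (δ=0.1, a=-1.7): (3.131376, -6.436542, 0.180518, 13.670000)
after step 3 (δ=0.27, a=-1.5): (4.476164, -6.191113, 0.306627, 13.520000)
after step 4 (δ=-0.32, a=-1.7): (5.765103, -5.783019, 0.157281, 13.350000)
after step 5 (δ=0.24, a=-1.2): (7.083625, -5.573913, 0.266180, 13.230000)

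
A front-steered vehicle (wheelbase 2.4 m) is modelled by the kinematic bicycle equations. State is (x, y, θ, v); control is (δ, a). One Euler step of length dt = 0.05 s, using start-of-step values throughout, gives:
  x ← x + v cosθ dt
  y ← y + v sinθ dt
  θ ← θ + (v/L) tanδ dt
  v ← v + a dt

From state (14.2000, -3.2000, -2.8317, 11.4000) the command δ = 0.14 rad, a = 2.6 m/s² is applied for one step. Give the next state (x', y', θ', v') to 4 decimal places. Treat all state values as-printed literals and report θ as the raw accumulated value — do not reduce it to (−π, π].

x' = 14.2000 + 11.4000·cos(-2.8317)·0.05 = 13.6572
y' = -3.2000 + 11.4000·sin(-2.8317)·0.05 = -3.3738
θ' = -2.8317 + (11.4000/2.4)·tan(0.14)·0.05 = -2.7982
v' = 11.4000 + 2.6000·0.05 = 11.5300

(13.6572, -3.3738, -2.7982, 11.5300)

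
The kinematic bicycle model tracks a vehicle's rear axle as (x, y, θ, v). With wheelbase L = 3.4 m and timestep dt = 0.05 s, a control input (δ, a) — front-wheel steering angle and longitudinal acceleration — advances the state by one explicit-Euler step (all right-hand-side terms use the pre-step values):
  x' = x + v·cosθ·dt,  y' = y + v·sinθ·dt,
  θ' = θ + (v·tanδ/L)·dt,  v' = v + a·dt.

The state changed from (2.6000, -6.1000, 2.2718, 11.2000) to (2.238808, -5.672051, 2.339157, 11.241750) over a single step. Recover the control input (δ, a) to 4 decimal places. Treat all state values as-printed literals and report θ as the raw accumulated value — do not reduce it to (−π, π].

δ = 0.3882, a = 0.8350

a = (v'−v)/dt = (0.041750)/0.05 = 0.8350
Δθ = θ'−θ = 0.067357;  (v·dt/L) = 11.2000·0.05/3.4 = 0.164706
tan δ = Δθ·L/(v·dt) = 0.408953  →  δ = 0.3882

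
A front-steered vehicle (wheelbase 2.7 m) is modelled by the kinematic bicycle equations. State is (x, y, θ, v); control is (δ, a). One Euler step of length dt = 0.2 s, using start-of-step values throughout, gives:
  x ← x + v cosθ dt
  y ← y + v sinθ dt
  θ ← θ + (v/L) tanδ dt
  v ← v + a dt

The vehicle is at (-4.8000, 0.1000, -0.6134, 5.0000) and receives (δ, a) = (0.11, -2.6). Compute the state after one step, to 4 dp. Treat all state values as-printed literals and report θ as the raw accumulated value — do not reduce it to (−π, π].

x' = -4.8000 + 5.0000·cos(-0.6134)·0.2 = -3.9823
y' = 0.1000 + 5.0000·sin(-0.6134)·0.2 = -0.4757
θ' = -0.6134 + (5.0000/2.7)·tan(0.11)·0.2 = -0.5725
v' = 5.0000 − 2.6000·0.2 = 4.4800

(-3.9823, -0.4757, -0.5725, 4.4800)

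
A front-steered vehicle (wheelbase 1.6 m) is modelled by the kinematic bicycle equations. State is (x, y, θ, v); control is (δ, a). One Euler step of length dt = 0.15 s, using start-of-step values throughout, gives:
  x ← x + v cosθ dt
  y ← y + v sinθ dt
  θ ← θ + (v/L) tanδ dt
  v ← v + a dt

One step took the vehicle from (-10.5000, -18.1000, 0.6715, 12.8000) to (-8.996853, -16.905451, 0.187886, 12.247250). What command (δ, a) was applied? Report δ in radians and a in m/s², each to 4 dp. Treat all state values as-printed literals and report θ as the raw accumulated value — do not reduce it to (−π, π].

δ = -0.3831, a = -3.6850

a = (v'−v)/dt = (-0.552750)/0.15 = -3.6850
Δθ = θ'−θ = -0.483614;  (v·dt/L) = 12.8000·0.15/1.6 = 1.200000
tan δ = Δθ·L/(v·dt) = -0.403012  →  δ = -0.3831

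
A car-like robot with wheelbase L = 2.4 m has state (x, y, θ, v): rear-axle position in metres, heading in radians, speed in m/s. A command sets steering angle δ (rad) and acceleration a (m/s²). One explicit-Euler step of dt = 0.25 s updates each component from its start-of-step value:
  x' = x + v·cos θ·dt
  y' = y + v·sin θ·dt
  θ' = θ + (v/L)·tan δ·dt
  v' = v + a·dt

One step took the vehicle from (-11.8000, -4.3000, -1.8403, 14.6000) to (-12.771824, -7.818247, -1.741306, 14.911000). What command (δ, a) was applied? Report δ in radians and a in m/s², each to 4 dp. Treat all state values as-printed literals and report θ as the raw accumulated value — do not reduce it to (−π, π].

δ = 0.0650, a = 1.2440

a = (v'−v)/dt = (0.311000)/0.25 = 1.2440
Δθ = θ'−θ = 0.098994;  (v·dt/L) = 14.6000·0.25/2.4 = 1.520833
tan δ = Δθ·L/(v·dt) = 0.065092  →  δ = 0.0650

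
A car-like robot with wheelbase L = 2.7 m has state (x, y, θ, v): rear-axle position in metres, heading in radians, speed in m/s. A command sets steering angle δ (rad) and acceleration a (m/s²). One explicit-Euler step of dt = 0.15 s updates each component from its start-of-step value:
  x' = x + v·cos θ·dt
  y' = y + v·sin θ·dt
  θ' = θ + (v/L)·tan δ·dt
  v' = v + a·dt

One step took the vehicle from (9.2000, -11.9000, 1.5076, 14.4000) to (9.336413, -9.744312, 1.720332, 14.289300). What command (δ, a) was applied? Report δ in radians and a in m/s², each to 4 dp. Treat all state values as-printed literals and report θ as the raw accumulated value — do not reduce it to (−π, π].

a = (v'−v)/dt = (-0.110700)/0.15 = -0.7380
Δθ = θ'−θ = 0.212732;  (v·dt/L) = 14.4000·0.15/2.7 = 0.800000
tan δ = Δθ·L/(v·dt) = 0.265915  →  δ = 0.2599

δ = 0.2599, a = -0.7380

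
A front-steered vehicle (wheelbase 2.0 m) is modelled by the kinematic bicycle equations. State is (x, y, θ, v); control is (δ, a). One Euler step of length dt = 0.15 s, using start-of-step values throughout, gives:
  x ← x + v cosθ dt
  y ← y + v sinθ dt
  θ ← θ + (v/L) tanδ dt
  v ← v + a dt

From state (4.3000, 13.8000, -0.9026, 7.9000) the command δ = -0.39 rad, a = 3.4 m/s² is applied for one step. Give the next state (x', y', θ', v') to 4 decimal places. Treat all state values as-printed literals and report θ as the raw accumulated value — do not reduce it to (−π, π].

x' = 4.3000 + 7.9000·cos(-0.9026)·0.15 = 5.0342
y' = 13.8000 + 7.9000·sin(-0.9026)·0.15 = 12.8698
θ' = -0.9026 + (7.9000/2.0)·tan(-0.39)·0.15 = -1.1462
v' = 7.9000 + 3.4000·0.15 = 8.4100

(5.0342, 12.8698, -1.1462, 8.4100)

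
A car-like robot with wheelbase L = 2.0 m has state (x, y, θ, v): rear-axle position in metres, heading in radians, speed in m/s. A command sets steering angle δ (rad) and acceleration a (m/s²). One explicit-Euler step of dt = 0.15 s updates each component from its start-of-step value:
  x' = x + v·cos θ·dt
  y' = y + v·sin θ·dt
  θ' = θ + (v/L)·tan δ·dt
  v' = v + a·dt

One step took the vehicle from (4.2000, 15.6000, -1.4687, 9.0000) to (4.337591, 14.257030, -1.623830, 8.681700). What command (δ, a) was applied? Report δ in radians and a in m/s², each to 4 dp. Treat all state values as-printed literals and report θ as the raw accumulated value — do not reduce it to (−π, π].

δ = -0.2259, a = -2.1220

a = (v'−v)/dt = (-0.318300)/0.15 = -2.1220
Δθ = θ'−θ = -0.155130;  (v·dt/L) = 9.0000·0.15/2.0 = 0.675000
tan δ = Δθ·L/(v·dt) = -0.229822  →  δ = -0.2259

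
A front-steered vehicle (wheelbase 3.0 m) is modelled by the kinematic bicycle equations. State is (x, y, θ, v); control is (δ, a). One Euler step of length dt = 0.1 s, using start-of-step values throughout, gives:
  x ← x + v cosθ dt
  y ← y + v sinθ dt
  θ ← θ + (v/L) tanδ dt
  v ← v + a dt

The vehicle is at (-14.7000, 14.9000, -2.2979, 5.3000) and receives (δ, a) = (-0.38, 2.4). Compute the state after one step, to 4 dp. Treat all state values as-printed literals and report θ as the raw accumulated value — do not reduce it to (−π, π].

(-15.0523, 14.5040, -2.3685, 5.5400)

x' = -14.7000 + 5.3000·cos(-2.2979)·0.1 = -15.0523
y' = 14.9000 + 5.3000·sin(-2.2979)·0.1 = 14.5040
θ' = -2.2979 + (5.3000/3.0)·tan(-0.38)·0.1 = -2.3685
v' = 5.3000 + 2.4000·0.1 = 5.5400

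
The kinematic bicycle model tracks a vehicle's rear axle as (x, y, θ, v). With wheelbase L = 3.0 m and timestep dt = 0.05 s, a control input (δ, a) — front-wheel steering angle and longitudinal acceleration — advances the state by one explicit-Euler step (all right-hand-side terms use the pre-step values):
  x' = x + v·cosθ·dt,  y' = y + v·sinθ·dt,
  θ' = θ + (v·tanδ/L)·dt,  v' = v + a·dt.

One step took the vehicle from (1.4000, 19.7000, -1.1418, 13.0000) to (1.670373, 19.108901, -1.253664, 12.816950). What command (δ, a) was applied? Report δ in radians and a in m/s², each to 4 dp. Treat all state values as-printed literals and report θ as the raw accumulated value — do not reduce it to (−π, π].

δ = -0.4766, a = -3.6610

a = (v'−v)/dt = (-0.183050)/0.05 = -3.6610
Δθ = θ'−θ = -0.111864;  (v·dt/L) = 13.0000·0.05/3.0 = 0.216667
tan δ = Δθ·L/(v·dt) = -0.516295  →  δ = -0.4766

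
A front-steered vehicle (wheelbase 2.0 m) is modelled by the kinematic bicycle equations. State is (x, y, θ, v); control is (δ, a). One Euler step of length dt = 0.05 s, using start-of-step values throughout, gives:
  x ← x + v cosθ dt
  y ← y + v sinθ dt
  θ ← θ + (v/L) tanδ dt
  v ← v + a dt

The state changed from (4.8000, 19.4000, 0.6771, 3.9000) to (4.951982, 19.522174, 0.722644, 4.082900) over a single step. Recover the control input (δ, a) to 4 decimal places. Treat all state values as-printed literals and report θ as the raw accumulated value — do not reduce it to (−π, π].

a = (v'−v)/dt = (0.182900)/0.05 = 3.6580
Δθ = θ'−θ = 0.045544;  (v·dt/L) = 3.9000·0.05/2.0 = 0.097500
tan δ = Δθ·L/(v·dt) = 0.467118  →  δ = 0.4370

δ = 0.4370, a = 3.6580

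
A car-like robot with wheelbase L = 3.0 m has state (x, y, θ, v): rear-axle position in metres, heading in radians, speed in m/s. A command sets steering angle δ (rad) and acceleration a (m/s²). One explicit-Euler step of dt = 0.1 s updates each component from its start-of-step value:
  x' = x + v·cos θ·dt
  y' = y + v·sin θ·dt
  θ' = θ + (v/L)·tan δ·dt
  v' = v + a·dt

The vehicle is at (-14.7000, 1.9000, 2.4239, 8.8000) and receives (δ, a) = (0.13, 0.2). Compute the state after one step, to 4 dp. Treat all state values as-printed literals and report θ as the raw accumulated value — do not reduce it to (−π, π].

(-15.3629, 2.4787, 2.4622, 8.8200)

x' = -14.7000 + 8.8000·cos(2.4239)·0.1 = -15.3629
y' = 1.9000 + 8.8000·sin(2.4239)·0.1 = 2.4787
θ' = 2.4239 + (8.8000/3.0)·tan(0.13)·0.1 = 2.4622
v' = 8.8000 + 0.2000·0.1 = 8.8200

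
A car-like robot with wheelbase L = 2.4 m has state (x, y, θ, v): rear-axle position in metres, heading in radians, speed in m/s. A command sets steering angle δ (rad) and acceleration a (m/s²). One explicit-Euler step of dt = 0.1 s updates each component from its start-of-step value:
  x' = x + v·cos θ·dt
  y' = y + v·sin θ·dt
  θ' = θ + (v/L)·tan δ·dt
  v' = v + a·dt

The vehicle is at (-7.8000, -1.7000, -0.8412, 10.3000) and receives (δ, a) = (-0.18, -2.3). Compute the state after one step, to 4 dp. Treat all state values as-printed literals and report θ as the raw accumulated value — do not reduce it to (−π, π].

x' = -7.8000 + 10.3000·cos(-0.8412)·0.1 = -7.1134
y' = -1.7000 + 10.3000·sin(-0.8412)·0.1 = -2.4678
θ' = -0.8412 + (10.3000/2.4)·tan(-0.18)·0.1 = -0.9193
v' = 10.3000 − 2.3000·0.1 = 10.0700

(-7.1134, -2.4678, -0.9193, 10.0700)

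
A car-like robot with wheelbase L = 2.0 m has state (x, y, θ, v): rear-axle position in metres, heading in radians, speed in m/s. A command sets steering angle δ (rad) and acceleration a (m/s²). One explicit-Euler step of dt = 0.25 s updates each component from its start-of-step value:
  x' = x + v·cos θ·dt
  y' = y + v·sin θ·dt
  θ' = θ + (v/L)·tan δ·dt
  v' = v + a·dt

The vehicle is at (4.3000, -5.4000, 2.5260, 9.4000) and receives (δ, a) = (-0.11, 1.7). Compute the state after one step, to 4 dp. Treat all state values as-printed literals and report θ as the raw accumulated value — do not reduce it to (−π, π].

x' = 4.3000 + 9.4000·cos(2.5260)·0.25 = 2.3814
y' = -5.4000 + 9.4000·sin(2.5260)·0.25 = -4.0430
θ' = 2.5260 + (9.4000/2.0)·tan(-0.11)·0.25 = 2.3962
v' = 9.4000 + 1.7000·0.25 = 9.8250

(2.3814, -4.0430, 2.3962, 9.8250)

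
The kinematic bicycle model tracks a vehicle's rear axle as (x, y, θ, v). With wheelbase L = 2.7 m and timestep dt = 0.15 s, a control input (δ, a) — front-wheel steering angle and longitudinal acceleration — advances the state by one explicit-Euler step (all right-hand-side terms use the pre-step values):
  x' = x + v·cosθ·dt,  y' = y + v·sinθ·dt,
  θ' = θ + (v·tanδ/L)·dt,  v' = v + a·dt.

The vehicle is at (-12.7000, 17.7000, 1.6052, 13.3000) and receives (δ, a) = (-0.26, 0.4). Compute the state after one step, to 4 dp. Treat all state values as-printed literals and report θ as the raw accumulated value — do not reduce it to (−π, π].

(-12.7686, 19.6938, 1.4086, 13.3600)

x' = -12.7000 + 13.3000·cos(1.6052)·0.15 = -12.7686
y' = 17.7000 + 13.3000·sin(1.6052)·0.15 = 19.6938
θ' = 1.6052 + (13.3000/2.7)·tan(-0.26)·0.15 = 1.4086
v' = 13.3000 + 0.4000·0.15 = 13.3600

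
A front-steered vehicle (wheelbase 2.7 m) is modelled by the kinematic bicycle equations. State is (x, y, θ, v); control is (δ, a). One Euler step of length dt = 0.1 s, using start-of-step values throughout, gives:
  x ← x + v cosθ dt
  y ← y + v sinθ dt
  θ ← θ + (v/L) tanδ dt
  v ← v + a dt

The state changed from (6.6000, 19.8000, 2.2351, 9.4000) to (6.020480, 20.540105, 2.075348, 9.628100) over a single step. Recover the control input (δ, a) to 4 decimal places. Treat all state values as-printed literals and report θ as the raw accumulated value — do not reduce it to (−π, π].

δ = -0.4302, a = 2.2810

a = (v'−v)/dt = (0.228100)/0.1 = 2.2810
Δθ = θ'−θ = -0.159752;  (v·dt/L) = 9.4000·0.1/2.7 = 0.348148
tan δ = Δθ·L/(v·dt) = -0.458862  →  δ = -0.4302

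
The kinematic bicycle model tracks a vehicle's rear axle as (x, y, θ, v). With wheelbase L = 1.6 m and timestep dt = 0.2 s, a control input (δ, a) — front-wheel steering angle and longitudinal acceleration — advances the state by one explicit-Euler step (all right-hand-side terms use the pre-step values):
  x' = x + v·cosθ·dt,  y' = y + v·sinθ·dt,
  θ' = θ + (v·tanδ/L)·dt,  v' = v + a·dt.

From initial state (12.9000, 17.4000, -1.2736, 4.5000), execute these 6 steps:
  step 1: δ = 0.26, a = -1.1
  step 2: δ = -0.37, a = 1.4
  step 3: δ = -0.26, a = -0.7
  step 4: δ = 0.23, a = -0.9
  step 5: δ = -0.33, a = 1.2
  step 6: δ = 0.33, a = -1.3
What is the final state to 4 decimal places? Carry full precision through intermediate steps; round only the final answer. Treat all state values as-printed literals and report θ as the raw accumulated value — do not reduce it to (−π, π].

(14.0415, 12.2774, -1.3435, 4.2200)

after step 1 (δ=0.26, a=-1.1): (13.163557, 16.539455, -1.123963, 4.280000)
after step 2 (δ=-0.37, a=1.4): (13.533444, 15.767497, -1.331470, 4.560000)
after step 3 (δ=-0.26, a=-0.7): (13.749633, 14.881491, -1.483102, 4.420000)
after step 4 (δ=0.23, a=-0.9): (13.827055, 14.000888, -1.353738, 4.240000)
after step 5 (δ=-0.33, a=1.2): (14.009679, 13.172786, -1.535276, 4.480000)
after step 6 (δ=0.33, a=-1.3): (14.041499, 12.277351, -1.343462, 4.220000)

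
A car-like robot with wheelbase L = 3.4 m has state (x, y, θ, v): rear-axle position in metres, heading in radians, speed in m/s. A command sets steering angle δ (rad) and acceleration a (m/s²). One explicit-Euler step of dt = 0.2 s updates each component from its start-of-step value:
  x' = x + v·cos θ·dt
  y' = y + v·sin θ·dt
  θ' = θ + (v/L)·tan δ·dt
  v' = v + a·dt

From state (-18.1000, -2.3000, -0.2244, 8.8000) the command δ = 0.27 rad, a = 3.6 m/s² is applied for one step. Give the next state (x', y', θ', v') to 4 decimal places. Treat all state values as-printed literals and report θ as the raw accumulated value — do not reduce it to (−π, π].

(-16.3841, -2.6916, -0.0811, 9.5200)

x' = -18.1000 + 8.8000·cos(-0.2244)·0.2 = -16.3841
y' = -2.3000 + 8.8000·sin(-0.2244)·0.2 = -2.6916
θ' = -0.2244 + (8.8000/3.4)·tan(0.27)·0.2 = -0.0811
v' = 8.8000 + 3.6000·0.2 = 9.5200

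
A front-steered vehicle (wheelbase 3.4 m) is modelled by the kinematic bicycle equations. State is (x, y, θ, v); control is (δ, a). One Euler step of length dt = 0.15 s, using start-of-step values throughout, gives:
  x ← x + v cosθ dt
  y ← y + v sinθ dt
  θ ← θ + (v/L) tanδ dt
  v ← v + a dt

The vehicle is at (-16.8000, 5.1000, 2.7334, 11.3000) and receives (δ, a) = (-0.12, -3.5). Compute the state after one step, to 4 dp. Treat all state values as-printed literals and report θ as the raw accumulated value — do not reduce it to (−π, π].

(-18.3557, 5.7728, 2.6733, 10.7750)

x' = -16.8000 + 11.3000·cos(2.7334)·0.15 = -18.3557
y' = 5.1000 + 11.3000·sin(2.7334)·0.15 = 5.7728
θ' = 2.7334 + (11.3000/3.4)·tan(-0.12)·0.15 = 2.6733
v' = 11.3000 − 3.5000·0.15 = 10.7750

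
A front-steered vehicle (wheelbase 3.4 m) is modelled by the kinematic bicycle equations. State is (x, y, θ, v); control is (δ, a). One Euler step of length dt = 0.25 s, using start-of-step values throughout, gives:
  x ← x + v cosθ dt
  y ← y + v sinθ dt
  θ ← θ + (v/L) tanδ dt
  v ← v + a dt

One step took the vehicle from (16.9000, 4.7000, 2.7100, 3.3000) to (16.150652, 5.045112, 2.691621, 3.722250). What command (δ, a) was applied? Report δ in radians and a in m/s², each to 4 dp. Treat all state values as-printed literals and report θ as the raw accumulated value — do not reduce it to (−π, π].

δ = -0.0756, a = 1.6890

a = (v'−v)/dt = (0.422250)/0.25 = 1.6890
Δθ = θ'−θ = -0.018379;  (v·dt/L) = 3.3000·0.25/3.4 = 0.242647
tan δ = Δθ·L/(v·dt) = -0.075744  →  δ = -0.0756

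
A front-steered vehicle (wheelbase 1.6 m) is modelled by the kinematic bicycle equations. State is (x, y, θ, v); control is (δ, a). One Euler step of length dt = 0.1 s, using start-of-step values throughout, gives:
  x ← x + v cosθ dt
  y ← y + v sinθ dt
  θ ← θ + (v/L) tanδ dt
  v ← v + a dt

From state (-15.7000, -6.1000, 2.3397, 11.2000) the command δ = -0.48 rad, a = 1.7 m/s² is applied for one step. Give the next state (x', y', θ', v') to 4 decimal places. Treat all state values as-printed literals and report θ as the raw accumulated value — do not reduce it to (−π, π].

(-16.4788, -5.2951, 1.9753, 11.3700)

x' = -15.7000 + 11.2000·cos(2.3397)·0.1 = -16.4788
y' = -6.1000 + 11.2000·sin(2.3397)·0.1 = -5.2951
θ' = 2.3397 + (11.2000/1.6)·tan(-0.48)·0.1 = 1.9753
v' = 11.2000 + 1.7000·0.1 = 11.3700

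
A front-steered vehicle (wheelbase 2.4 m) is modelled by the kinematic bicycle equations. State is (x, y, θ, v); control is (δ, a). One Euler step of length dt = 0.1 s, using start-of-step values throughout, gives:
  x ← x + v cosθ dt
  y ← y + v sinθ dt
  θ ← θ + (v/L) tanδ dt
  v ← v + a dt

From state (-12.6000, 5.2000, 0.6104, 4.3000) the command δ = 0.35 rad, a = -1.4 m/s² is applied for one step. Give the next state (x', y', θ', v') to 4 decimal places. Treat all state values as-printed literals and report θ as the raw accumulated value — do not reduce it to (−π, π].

x' = -12.6000 + 4.3000·cos(0.6104)·0.1 = -12.2476
y' = 5.2000 + 4.3000·sin(0.6104)·0.1 = 5.4465
θ' = 0.6104 + (4.3000/2.4)·tan(0.35)·0.1 = 0.6758
v' = 4.3000 − 1.4000·0.1 = 4.1600

(-12.2476, 5.4465, 0.6758, 4.1600)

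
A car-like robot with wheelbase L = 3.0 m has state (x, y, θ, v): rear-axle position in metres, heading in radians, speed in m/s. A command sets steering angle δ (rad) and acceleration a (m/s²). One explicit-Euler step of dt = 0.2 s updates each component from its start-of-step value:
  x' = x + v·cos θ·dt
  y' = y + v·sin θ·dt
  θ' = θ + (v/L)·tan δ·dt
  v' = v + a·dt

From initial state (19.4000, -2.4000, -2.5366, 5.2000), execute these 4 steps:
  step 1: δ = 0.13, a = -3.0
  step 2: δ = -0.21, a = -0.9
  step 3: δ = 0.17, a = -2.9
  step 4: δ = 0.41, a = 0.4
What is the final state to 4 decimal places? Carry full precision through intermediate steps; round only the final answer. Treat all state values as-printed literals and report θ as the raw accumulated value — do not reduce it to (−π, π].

after step 1 (δ=0.13, a=-3.0): (18.544593, -2.991506, -2.491278, 4.600000)
after step 2 (δ=-0.21, a=-0.9): (17.812372, -3.548508, -2.556641, 4.420000)
after step 3 (δ=0.17, a=-2.9): (17.075346, -4.036617, -2.506060, 3.840000)
after step 4 (δ=0.41, a=0.4): (16.457294, -4.492506, -2.394794, 3.920000)

(16.4573, -4.4925, -2.3948, 3.9200)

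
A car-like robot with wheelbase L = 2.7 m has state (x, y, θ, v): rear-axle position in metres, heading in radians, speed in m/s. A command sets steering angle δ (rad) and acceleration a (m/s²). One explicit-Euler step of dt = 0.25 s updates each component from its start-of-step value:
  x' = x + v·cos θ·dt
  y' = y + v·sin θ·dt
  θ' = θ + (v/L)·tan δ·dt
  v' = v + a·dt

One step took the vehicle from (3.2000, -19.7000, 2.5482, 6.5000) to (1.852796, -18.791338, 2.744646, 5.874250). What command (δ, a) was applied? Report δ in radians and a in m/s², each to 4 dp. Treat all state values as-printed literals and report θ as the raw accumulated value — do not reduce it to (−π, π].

δ = 0.3155, a = -2.5030

a = (v'−v)/dt = (-0.625750)/0.25 = -2.5030
Δθ = θ'−θ = 0.196446;  (v·dt/L) = 6.5000·0.25/2.7 = 0.601852
tan δ = Δθ·L/(v·dt) = 0.326403  →  δ = 0.3155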